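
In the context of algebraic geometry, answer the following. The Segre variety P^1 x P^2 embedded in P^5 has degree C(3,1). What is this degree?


The degree of the Segre variety P^1 x P^2 is C(m+n, m).
= C(3, 1)
= 3

3


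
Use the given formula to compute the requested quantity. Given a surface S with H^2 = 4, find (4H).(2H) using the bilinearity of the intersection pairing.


Using bilinearity of the intersection pairing on a surface S:
(aH).(bH) = ab * (H.H)
We have H^2 = 4.
D.E = (4H).(2H) = 4*2*4
= 8*4
= 32

32


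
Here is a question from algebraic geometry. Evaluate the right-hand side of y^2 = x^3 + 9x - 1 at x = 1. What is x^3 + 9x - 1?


Compute x^3 + 9x - 1 at x = 1:
x^3 = 1^3 = 1
9*x = 9*1 = 9
Sum: 1 + 9 - 1 = 9

9


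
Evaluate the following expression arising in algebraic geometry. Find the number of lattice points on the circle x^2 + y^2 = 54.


Systematically check integer values of x where x^2 <= 54.
For each valid x, check if 54 - x^2 is a perfect square.
Total integer solutions found: 0

0


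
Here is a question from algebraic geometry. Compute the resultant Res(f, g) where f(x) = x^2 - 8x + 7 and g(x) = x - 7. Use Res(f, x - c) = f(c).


For Res(f, x - c), we evaluate f at x = c.
f(7) = 7^2 - 8*7 + 7
= 49 - 56 + 7
= -7 + 7 = 0
Res(f, g) = 0

0


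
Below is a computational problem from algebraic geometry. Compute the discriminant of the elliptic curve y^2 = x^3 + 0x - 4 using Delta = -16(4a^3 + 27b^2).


Compute each component:
4a^3 = 4*0^3 = 4*0 = 0
27b^2 = 27*(-4)^2 = 27*16 = 432
4a^3 + 27b^2 = 0 + 432 = 432
Delta = -16*432 = -6912

-6912


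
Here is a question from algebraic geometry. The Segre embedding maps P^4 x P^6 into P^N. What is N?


The Segre embedding maps P^m x P^n into P^N via
all products of coordinates from each factor.
N = (m+1)(n+1) - 1
N = (4+1)(6+1) - 1
N = 5*7 - 1
N = 35 - 1 = 34

34


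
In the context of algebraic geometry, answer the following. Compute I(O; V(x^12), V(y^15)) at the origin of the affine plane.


The intersection multiplicity of V(x^a) and V(y^b) at the origin is:
I(O; V(x^12), V(y^15)) = dim_k(k[x,y]/(x^12, y^15))
A basis for k[x,y]/(x^12, y^15) is the set of monomials x^i * y^j
where 0 <= i < 12 and 0 <= j < 15.
The number of such monomials is 12 * 15 = 180

180


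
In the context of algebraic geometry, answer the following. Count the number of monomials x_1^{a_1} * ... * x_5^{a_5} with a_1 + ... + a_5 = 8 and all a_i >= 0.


The number of degree-8 monomials in 5 variables is C(d+n-1, n-1).
= C(8+5-1, 5-1) = C(12, 4)
= 495

495


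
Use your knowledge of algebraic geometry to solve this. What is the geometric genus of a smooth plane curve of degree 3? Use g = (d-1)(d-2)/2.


Using the genus formula for smooth plane curves:
g = (d-1)(d-2)/2
g = (3-1)(3-2)/2
g = 2*1/2
g = 2/2 = 1

1


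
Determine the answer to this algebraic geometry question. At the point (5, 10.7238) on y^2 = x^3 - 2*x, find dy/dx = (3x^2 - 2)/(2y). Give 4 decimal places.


Using implicit differentiation of y^2 = x^3 - 2*x:
2y * dy/dx = 3x^2 - 2
dy/dx = (3x^2 - 2)/(2y)
Numerator: 3*5^2 - 2 = 73
Denominator: 2*10.7238 = 21.4476
dy/dx = 73/21.4476 = 3.4036

3.4036


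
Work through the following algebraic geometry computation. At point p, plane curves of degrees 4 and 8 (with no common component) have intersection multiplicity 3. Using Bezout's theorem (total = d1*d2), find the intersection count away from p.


By Bezout's theorem, the total intersection number is d1 * d2.
Total = 4 * 8 = 32
Intersection multiplicity at p = 3
Remaining intersections = 32 - 3 = 29

29


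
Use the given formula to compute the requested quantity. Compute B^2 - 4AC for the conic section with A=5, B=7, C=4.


The discriminant of a conic Ax^2 + Bxy + Cy^2 + ... = 0 is B^2 - 4AC.
B^2 = 7^2 = 49
4AC = 4*5*4 = 80
Discriminant = 49 - 80 = -31

-31


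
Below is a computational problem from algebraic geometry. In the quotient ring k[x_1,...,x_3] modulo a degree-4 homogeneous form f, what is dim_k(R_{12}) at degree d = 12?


For R = k[x_1,...,x_n]/(f) with f homogeneous of degree e:
The Hilbert series is (1 - t^e)/(1 - t)^n.
So h(d) = C(d+n-1, n-1) - C(d-e+n-1, n-1) for d >= e.
With n=3, e=4, d=12:
C(12+3-1, 3-1) = C(14, 2) = 91
C(12-4+3-1, 3-1) = C(10, 2) = 45
h(12) = 91 - 45 = 46

46


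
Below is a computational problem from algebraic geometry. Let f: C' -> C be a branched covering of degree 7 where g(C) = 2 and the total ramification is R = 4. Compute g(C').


Riemann-Hurwitz formula: 2g' - 2 = d(2g - 2) + R
Given: d = 7, g = 2, R = 4
2g' - 2 = 7*(2*2 - 2) + 4
2g' - 2 = 7*2 + 4
2g' - 2 = 14 + 4 = 18
2g' = 20
g' = 10

10


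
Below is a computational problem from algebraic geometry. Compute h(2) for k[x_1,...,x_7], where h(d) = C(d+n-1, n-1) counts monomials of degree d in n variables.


The Hilbert function for the polynomial ring in 7 variables is:
h(d) = C(d+n-1, n-1)
h(2) = C(2+7-1, 7-1) = C(8, 6)
= 8! / (6! * 2!)
= 28

28


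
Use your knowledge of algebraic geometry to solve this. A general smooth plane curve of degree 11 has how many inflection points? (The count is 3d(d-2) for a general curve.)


For a general smooth plane curve C of degree d, the inflection points are
the intersection of C with its Hessian curve, which has degree 3(d-2).
By Bezout, the total intersection number is d * 3(d-2) = 11 * 27 = 297.
For a general curve every flex is ordinary, so each contributes
multiplicity 1 to C·Hess(C), and the number of distinct inflection
points is 3d(d-2).
Inflection points = 3*11*(11-2) = 3*11*9 = 297

297


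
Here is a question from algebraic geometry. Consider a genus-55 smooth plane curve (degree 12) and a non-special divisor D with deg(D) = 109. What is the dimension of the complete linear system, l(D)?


First, compute the genus of a smooth plane curve of degree 12:
g = (d-1)(d-2)/2 = (12-1)(12-2)/2 = 55
For a non-special divisor D (i.e., h^1(D) = 0), Riemann-Roch gives:
l(D) = deg(D) - g + 1
Since deg(D) = 109 >= 2g - 1 = 109, D is non-special.
l(D) = 109 - 55 + 1 = 55

55


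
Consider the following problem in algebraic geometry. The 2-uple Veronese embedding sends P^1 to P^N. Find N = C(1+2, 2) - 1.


The Veronese embedding v_d: P^n -> P^N maps each point to all
degree-d monomials in n+1 homogeneous coordinates.
N = C(n+d, d) - 1
N = C(1+2, 2) - 1
N = C(3, 2) - 1
C(3, 2) = 3
N = 3 - 1 = 2

2


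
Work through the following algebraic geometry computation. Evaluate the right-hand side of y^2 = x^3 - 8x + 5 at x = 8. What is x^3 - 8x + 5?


Compute x^3 - 8x + 5 at x = 8:
x^3 = 8^3 = 512
(-8)*x = (-8)*8 = -64
Sum: 512 - 64 + 5 = 453

453


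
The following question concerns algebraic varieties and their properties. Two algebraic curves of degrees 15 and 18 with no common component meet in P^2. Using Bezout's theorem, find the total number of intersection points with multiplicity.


Bezout's theorem states the intersection count equals the product of degrees.
Intersection count = 15 * 18 = 270

270


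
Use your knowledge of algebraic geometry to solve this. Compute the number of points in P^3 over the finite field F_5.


P^3(F_5) has (q^(n+1) - 1)/(q - 1) points.
= 5^3 + 5^2 + 5^1 + 5^0
= 125 + 25 + 5 + 1
= 156

156


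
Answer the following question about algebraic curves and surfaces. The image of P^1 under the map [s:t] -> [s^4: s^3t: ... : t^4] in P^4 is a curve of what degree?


The rational normal curve in P^4 is the image of P^1 under the 4-uple Veronese.
A general hyperplane in P^4 pulls back to a degree-4 form on P^1, which has 4 zeros,
so the curve meets a general hyperplane in 4 points. Degree = 4.

4


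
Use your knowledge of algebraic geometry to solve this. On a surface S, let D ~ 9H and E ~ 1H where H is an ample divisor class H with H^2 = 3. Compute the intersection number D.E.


Using bilinearity of the intersection pairing on a surface S:
(aH).(bH) = ab * (H.H)
We have H^2 = 3.
D.E = (9H).(1H) = 9*1*3
= 9*3
= 27

27


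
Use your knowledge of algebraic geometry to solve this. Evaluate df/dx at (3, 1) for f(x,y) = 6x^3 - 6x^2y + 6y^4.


df/dx = 3*6*x^2 + 2*(-6)*x^1*y
At (3,1): 3*6*3^2 + 2*(-6)*3^1*1
= 162 - 36
= 126

126


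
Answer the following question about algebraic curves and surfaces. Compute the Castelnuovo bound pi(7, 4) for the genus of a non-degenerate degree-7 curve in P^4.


Castelnuovo's bound: write d - 1 = m(r-1) + epsilon with 0 <= epsilon < r-1.
d - 1 = 7 - 1 = 6
r - 1 = 4 - 1 = 3
6 = 2*3 + 0, so m = 2, epsilon = 0
pi(d, r) = m(m-1)(r-1)/2 + m*epsilon
= 2*1*3/2 + 2*0
= 6/2 + 0
= 3 + 0 = 3

3


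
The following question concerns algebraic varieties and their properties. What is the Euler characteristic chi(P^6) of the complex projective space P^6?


The complex projective space P^6 has one cell in each even real dimension 0, 2, ..., 12.
The cohomology groups are H^{2k}(P^6) = Z for k = 0,...,6, and 0 otherwise.
Euler characteristic = sum of Betti numbers = 1 per even-dimensional cohomology group.
chi(P^6) = 6 + 1 = 7

7


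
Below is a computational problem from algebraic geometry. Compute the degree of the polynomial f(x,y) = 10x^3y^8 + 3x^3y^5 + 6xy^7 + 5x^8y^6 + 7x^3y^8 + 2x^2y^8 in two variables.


Examine each term for its total degree (sum of exponents).
  Term '10x^3y^8' has total degree 3+8 = 11.
  Term '3x^3y^5' has total degree 3+5 = 8.
  Term '6xy^7' has total degree 1+7 = 8.
  Term '5x^8y^6' has total degree 8+6 = 14.
  Term '7x^3y^8' has total degree 3+8 = 11.
  Term '2x^2y^8' has total degree 2+8 = 10.
The maximum total degree among all terms is 14.

14


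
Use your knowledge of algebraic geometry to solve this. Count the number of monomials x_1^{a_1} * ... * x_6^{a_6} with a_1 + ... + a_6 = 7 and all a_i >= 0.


The number of degree-7 monomials in 6 variables is C(d+n-1, n-1).
= C(7+6-1, 6-1) = C(12, 5)
= 792

792


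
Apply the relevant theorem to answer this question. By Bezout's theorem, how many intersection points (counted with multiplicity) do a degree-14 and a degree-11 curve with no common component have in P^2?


Bezout's theorem states the intersection count equals the product of degrees.
Intersection count = 14 * 11 = 154

154


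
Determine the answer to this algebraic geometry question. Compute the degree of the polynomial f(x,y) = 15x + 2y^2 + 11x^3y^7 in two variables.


Examine each term for its total degree (sum of exponents).
  Term '15x' has total degree 1+0 = 1.
  Term '2y^2' has total degree 0+2 = 2.
  Term '11x^3y^7' has total degree 3+7 = 10.
The maximum total degree among all terms is 10.

10


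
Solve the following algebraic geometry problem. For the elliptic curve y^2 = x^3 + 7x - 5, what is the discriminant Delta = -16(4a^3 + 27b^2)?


Compute each component:
4a^3 = 4*7^3 = 4*343 = 1372
27b^2 = 27*(-5)^2 = 27*25 = 675
4a^3 + 27b^2 = 1372 + 675 = 2047
Delta = -16*2047 = -32752

-32752


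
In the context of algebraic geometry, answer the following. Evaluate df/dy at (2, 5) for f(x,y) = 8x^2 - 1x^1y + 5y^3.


df/dy = (-1)*x^1 + 3*5*y^2
At (2,5): (-1)*2^1 + 3*5*5^2
= -2 + 375
= 373

373


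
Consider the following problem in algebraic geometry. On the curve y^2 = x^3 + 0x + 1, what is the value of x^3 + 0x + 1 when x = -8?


Compute x^3 + 0x + 1 at x = -8:
x^3 = (-8)^3 = -512
0*x = 0*(-8) = 0
Sum: -512 + 0 + 1 = -511

-511


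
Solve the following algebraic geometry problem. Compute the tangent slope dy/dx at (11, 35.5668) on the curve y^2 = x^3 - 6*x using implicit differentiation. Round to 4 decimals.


Using implicit differentiation of y^2 = x^3 - 6*x:
2y * dy/dx = 3x^2 - 6
dy/dx = (3x^2 - 6)/(2y)
Numerator: 3*11^2 - 6 = 357
Denominator: 2*35.5668 = 71.1336
dy/dx = 357/71.1336 = 5.0187

5.0187


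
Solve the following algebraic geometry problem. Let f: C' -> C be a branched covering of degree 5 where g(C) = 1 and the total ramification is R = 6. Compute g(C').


Riemann-Hurwitz formula: 2g' - 2 = d(2g - 2) + R
Given: d = 5, g = 1, R = 6
2g' - 2 = 5*(2*1 - 2) + 6
2g' - 2 = 5*0 + 6
2g' - 2 = 0 + 6 = 6
2g' = 8
g' = 4

4


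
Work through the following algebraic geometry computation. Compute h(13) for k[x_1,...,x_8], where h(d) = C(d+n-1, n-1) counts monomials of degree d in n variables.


The Hilbert function for the polynomial ring in 8 variables is:
h(d) = C(d+n-1, n-1)
h(13) = C(13+8-1, 8-1) = C(20, 7)
= 20! / (7! * 13!)
= 77520

77520


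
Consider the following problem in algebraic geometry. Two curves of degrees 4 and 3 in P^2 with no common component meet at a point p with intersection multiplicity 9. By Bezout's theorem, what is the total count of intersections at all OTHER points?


By Bezout's theorem, the total intersection number is d1 * d2.
Total = 4 * 3 = 12
Intersection multiplicity at p = 9
Remaining intersections = 12 - 9 = 3

3


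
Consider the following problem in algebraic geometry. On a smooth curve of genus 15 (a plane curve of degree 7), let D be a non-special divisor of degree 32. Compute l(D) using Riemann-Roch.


First, compute the genus of a smooth plane curve of degree 7:
g = (d-1)(d-2)/2 = (7-1)(7-2)/2 = 15
For a non-special divisor D (i.e., h^1(D) = 0), Riemann-Roch gives:
l(D) = deg(D) - g + 1
Since deg(D) = 32 >= 2g - 1 = 29, D is non-special.
l(D) = 32 - 15 + 1 = 18

18


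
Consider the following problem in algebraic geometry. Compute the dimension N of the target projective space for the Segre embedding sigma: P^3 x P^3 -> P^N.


The Segre embedding maps P^m x P^n into P^N via
all products of coordinates from each factor.
N = (m+1)(n+1) - 1
N = (3+1)(3+1) - 1
N = 4*4 - 1
N = 16 - 1 = 15

15


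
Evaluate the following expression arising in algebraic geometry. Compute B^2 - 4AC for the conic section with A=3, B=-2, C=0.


The discriminant of a conic Ax^2 + Bxy + Cy^2 + ... = 0 is B^2 - 4AC.
B^2 = (-2)^2 = 4
4AC = 4*3*0 = 0
Discriminant = 4 + 0 = 4

4


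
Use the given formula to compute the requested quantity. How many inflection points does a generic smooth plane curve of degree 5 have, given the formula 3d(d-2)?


For a general smooth plane curve C of degree d, the inflection points are
the intersection of C with its Hessian curve, which has degree 3(d-2).
By Bezout, the total intersection number is d * 3(d-2) = 5 * 9 = 45.
For a general curve every flex is ordinary, so each contributes
multiplicity 1 to C·Hess(C), and the number of distinct inflection
points is 3d(d-2).
Inflection points = 3*5*(5-2) = 3*5*3 = 45

45


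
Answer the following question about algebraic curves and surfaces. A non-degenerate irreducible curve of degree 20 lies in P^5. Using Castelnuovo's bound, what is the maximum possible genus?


Castelnuovo's bound: write d - 1 = m(r-1) + epsilon with 0 <= epsilon < r-1.
d - 1 = 20 - 1 = 19
r - 1 = 5 - 1 = 4
19 = 4*4 + 3, so m = 4, epsilon = 3
pi(d, r) = m(m-1)(r-1)/2 + m*epsilon
= 4*3*4/2 + 4*3
= 48/2 + 12
= 24 + 12 = 36

36


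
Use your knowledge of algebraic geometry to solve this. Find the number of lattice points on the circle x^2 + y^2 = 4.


Systematically check integer values of x where x^2 <= 4.
For each valid x, check if 4 - x^2 is a perfect square.
x=0: 4 - 0 = 4, sqrt = 2 (valid)
x=2: 4 - 4 = 0, sqrt = 0 (valid)
Total integer solutions found: 4

4


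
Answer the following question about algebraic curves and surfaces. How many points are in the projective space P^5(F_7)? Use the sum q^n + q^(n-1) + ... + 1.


P^5(F_7) has (q^(n+1) - 1)/(q - 1) points.
= 7^5 + 7^4 + 7^3 + 7^2 + 7^1 + 7^0
= 16807 + 2401 + 343 + 49 + 7 + 1
= 19608

19608


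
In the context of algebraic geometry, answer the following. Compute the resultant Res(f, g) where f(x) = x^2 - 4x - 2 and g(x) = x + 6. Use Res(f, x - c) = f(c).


For Res(f, x - c), we evaluate f at x = c.
f(-6) = (-6)^2 - 4*(-6) - 2
= 36 + 24 - 2
= 60 - 2 = 58
Res(f, g) = 58

58


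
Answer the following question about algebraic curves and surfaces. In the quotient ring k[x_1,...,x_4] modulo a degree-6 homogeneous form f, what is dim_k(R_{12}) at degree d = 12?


For R = k[x_1,...,x_n]/(f) with f homogeneous of degree e:
The Hilbert series is (1 - t^e)/(1 - t)^n.
So h(d) = C(d+n-1, n-1) - C(d-e+n-1, n-1) for d >= e.
With n=4, e=6, d=12:
C(12+4-1, 4-1) = C(15, 3) = 455
C(12-6+4-1, 4-1) = C(9, 3) = 84
h(12) = 455 - 84 = 371

371


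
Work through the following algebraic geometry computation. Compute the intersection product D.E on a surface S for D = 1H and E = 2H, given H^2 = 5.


Using bilinearity of the intersection pairing on a surface S:
(aH).(bH) = ab * (H.H)
We have H^2 = 5.
D.E = (1H).(2H) = 1*2*5
= 2*5
= 10

10


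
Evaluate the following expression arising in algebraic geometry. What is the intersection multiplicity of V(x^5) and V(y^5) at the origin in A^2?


The intersection multiplicity of V(x^a) and V(y^b) at the origin is:
I(O; V(x^5), V(y^5)) = dim_k(k[x,y]/(x^5, y^5))
A basis for k[x,y]/(x^5, y^5) is the set of monomials x^i * y^j
where 0 <= i < 5 and 0 <= j < 5.
The number of such monomials is 5 * 5 = 25

25


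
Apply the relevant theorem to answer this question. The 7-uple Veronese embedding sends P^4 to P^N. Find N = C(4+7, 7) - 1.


The Veronese embedding v_d: P^n -> P^N maps each point to all
degree-d monomials in n+1 homogeneous coordinates.
N = C(n+d, d) - 1
N = C(4+7, 7) - 1
N = C(11, 7) - 1
C(11, 7) = 330
N = 330 - 1 = 329

329


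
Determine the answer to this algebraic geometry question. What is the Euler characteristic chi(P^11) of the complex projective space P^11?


The complex projective space P^11 has one cell in each even real dimension 0, 2, ..., 22.
The cohomology groups are H^{2k}(P^11) = Z for k = 0,...,11, and 0 otherwise.
Euler characteristic = sum of Betti numbers = 1 per even-dimensional cohomology group.
chi(P^11) = 11 + 1 = 12

12


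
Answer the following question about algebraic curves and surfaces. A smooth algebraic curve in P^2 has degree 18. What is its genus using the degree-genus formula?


Using the genus formula for smooth plane curves:
g = (d-1)(d-2)/2
g = (18-1)(18-2)/2
g = 17*16/2
g = 272/2 = 136

136


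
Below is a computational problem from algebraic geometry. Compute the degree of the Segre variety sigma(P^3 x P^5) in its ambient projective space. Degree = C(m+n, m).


The degree of the Segre variety P^3 x P^5 is C(m+n, m).
= C(8, 3)
= 56

56


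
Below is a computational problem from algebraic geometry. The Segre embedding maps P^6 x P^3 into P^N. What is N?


The Segre embedding maps P^m x P^n into P^N via
all products of coordinates from each factor.
N = (m+1)(n+1) - 1
N = (6+1)(3+1) - 1
N = 7*4 - 1
N = 28 - 1 = 27

27


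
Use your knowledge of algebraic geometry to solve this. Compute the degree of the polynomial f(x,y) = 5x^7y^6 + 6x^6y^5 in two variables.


Examine each term for its total degree (sum of exponents).
  Term '5x^7y^6' has total degree 7+6 = 13.
  Term '6x^6y^5' has total degree 6+5 = 11.
The maximum total degree among all terms is 13.

13


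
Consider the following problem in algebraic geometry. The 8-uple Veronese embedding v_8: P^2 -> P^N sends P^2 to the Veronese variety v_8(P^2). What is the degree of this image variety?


The Veronese variety v_8(P^2) has degree d^r.
d^r = 8^2 = 64

64


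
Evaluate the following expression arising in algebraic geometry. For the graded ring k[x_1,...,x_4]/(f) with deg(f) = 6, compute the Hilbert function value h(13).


For R = k[x_1,...,x_n]/(f) with f homogeneous of degree e:
The Hilbert series is (1 - t^e)/(1 - t)^n.
So h(d) = C(d+n-1, n-1) - C(d-e+n-1, n-1) for d >= e.
With n=4, e=6, d=13:
C(13+4-1, 4-1) = C(16, 3) = 560
C(13-6+4-1, 4-1) = C(10, 3) = 120
h(13) = 560 - 120 = 440

440


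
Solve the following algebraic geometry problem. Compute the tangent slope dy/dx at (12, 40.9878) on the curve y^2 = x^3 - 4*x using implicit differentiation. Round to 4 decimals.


Using implicit differentiation of y^2 = x^3 - 4*x:
2y * dy/dx = 3x^2 - 4
dy/dx = (3x^2 - 4)/(2y)
Numerator: 3*12^2 - 4 = 428
Denominator: 2*40.9878 = 81.9756
dy/dx = 428/81.9756 = 5.2211

5.2211


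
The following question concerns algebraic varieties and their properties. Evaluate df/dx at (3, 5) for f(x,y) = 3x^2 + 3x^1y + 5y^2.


df/dx = 2*3*x^1 + 1*3*x^0*y
At (3,5): 2*3*3^1 + 1*3*3^0*5
= 18 + 15
= 33

33


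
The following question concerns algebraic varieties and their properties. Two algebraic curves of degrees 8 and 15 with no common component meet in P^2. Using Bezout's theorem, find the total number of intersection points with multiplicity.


Bezout's theorem states the intersection count equals the product of degrees.
Intersection count = 8 * 15 = 120

120


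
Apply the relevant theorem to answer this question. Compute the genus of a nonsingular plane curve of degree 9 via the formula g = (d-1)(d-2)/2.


Using the genus formula for smooth plane curves:
g = (d-1)(d-2)/2
g = (9-1)(9-2)/2
g = 8*7/2
g = 56/2 = 28

28


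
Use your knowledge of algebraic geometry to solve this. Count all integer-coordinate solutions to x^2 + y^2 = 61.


Systematically check integer values of x where x^2 <= 61.
For each valid x, check if 61 - x^2 is a perfect square.
x=5: 61 - 25 = 36, sqrt = 6 (valid)
x=6: 61 - 36 = 25, sqrt = 5 (valid)
Total integer solutions found: 8

8


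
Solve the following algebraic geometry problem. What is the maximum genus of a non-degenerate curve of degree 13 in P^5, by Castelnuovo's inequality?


Castelnuovo's bound: write d - 1 = m(r-1) + epsilon with 0 <= epsilon < r-1.
d - 1 = 13 - 1 = 12
r - 1 = 5 - 1 = 4
12 = 3*4 + 0, so m = 3, epsilon = 0
pi(d, r) = m(m-1)(r-1)/2 + m*epsilon
= 3*2*4/2 + 3*0
= 24/2 + 0
= 12 + 0 = 12

12


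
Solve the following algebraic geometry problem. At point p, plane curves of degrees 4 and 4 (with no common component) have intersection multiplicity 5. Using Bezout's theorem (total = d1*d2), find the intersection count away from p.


By Bezout's theorem, the total intersection number is d1 * d2.
Total = 4 * 4 = 16
Intersection multiplicity at p = 5
Remaining intersections = 16 - 5 = 11

11


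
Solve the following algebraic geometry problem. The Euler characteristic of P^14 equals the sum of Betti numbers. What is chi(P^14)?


The complex projective space P^14 has one cell in each even real dimension 0, 2, ..., 28.
The cohomology groups are H^{2k}(P^14) = Z for k = 0,...,14, and 0 otherwise.
Euler characteristic = sum of Betti numbers = 1 per even-dimensional cohomology group.
chi(P^14) = 14 + 1 = 15

15


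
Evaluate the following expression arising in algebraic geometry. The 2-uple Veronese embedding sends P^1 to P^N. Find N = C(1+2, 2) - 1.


The Veronese embedding v_d: P^n -> P^N maps each point to all
degree-d monomials in n+1 homogeneous coordinates.
N = C(n+d, d) - 1
N = C(1+2, 2) - 1
N = C(3, 2) - 1
C(3, 2) = 3
N = 3 - 1 = 2

2


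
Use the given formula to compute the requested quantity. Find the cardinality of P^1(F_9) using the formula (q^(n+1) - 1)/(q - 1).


P^1(F_9) has (q^(n+1) - 1)/(q - 1) points.
= 9^1 + 9^0
= 9 + 1
= 10

10


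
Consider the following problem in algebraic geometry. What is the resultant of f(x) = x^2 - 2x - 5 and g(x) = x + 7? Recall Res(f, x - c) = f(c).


For Res(f, x - c), we evaluate f at x = c.
f(-7) = (-7)^2 - 2*(-7) - 5
= 49 + 14 - 5
= 63 - 5 = 58
Res(f, g) = 58

58


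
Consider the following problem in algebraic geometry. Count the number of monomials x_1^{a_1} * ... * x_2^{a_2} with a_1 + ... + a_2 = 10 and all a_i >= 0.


The number of degree-10 monomials in 2 variables is C(d+n-1, n-1).
= C(10+2-1, 2-1) = C(11, 1)
= 11

11


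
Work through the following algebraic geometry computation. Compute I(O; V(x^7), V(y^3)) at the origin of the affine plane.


The intersection multiplicity of V(x^a) and V(y^b) at the origin is:
I(O; V(x^7), V(y^3)) = dim_k(k[x,y]/(x^7, y^3))
A basis for k[x,y]/(x^7, y^3) is the set of monomials x^i * y^j
where 0 <= i < 7 and 0 <= j < 3.
The number of such monomials is 7 * 3 = 21

21


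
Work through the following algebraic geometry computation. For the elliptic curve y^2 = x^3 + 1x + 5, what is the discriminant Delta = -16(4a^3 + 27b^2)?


Compute each component:
4a^3 = 4*1^3 = 4*1 = 4
27b^2 = 27*5^2 = 27*25 = 675
4a^3 + 27b^2 = 4 + 675 = 679
Delta = -16*679 = -10864

-10864


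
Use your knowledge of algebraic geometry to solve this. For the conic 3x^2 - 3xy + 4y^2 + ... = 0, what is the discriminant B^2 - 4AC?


The discriminant of a conic Ax^2 + Bxy + Cy^2 + ... = 0 is B^2 - 4AC.
B^2 = (-3)^2 = 9
4AC = 4*3*4 = 48
Discriminant = 9 - 48 = -39

-39


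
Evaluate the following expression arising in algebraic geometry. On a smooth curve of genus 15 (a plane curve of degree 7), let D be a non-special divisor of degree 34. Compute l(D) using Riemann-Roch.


First, compute the genus of a smooth plane curve of degree 7:
g = (d-1)(d-2)/2 = (7-1)(7-2)/2 = 15
For a non-special divisor D (i.e., h^1(D) = 0), Riemann-Roch gives:
l(D) = deg(D) - g + 1
Since deg(D) = 34 >= 2g - 1 = 29, D is non-special.
l(D) = 34 - 15 + 1 = 20

20


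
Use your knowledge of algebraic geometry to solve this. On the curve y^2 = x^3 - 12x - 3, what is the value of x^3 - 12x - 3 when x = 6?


Compute x^3 - 12x - 3 at x = 6:
x^3 = 6^3 = 216
(-12)*x = (-12)*6 = -72
Sum: 216 - 72 - 3 = 141

141


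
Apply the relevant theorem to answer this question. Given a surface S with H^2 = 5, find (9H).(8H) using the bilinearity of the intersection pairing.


Using bilinearity of the intersection pairing on a surface S:
(aH).(bH) = ab * (H.H)
We have H^2 = 5.
D.E = (9H).(8H) = 9*8*5
= 72*5
= 360

360


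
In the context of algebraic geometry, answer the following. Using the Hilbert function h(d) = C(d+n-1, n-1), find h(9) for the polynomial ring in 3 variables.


The Hilbert function for the polynomial ring in 3 variables is:
h(d) = C(d+n-1, n-1)
h(9) = C(9+3-1, 3-1) = C(11, 2)
= 11! / (2! * 9!)
= 55

55


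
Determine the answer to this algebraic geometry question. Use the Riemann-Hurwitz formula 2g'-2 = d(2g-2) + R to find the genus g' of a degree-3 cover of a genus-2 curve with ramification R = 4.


Riemann-Hurwitz formula: 2g' - 2 = d(2g - 2) + R
Given: d = 3, g = 2, R = 4
2g' - 2 = 3*(2*2 - 2) + 4
2g' - 2 = 3*2 + 4
2g' - 2 = 6 + 4 = 10
2g' = 12
g' = 6

6


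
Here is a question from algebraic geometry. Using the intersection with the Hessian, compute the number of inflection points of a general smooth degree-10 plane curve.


For a general smooth plane curve C of degree d, the inflection points are
the intersection of C with its Hessian curve, which has degree 3(d-2).
By Bezout, the total intersection number is d * 3(d-2) = 10 * 24 = 240.
For a general curve every flex is ordinary, so each contributes
multiplicity 1 to C·Hess(C), and the number of distinct inflection
points is 3d(d-2).
Inflection points = 3*10*(10-2) = 3*10*8 = 240

240


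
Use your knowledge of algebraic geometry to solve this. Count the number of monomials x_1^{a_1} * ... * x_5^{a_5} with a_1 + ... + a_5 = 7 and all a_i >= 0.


The number of degree-7 monomials in 5 variables is C(d+n-1, n-1).
= C(7+5-1, 5-1) = C(11, 4)
= 330

330


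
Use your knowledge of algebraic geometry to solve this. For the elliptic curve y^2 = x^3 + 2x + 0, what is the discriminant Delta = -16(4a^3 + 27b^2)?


Compute each component:
4a^3 = 4*2^3 = 4*8 = 32
27b^2 = 27*0^2 = 27*0 = 0
4a^3 + 27b^2 = 32 + 0 = 32
Delta = -16*32 = -512

-512


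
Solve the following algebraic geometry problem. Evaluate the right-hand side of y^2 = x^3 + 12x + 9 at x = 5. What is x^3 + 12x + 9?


Compute x^3 + 12x + 9 at x = 5:
x^3 = 5^3 = 125
12*x = 12*5 = 60
Sum: 125 + 60 + 9 = 194

194


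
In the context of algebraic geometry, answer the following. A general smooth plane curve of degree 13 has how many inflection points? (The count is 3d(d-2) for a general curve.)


For a general smooth plane curve C of degree d, the inflection points are
the intersection of C with its Hessian curve, which has degree 3(d-2).
By Bezout, the total intersection number is d * 3(d-2) = 13 * 33 = 429.
For a general curve every flex is ordinary, so each contributes
multiplicity 1 to C·Hess(C), and the number of distinct inflection
points is 3d(d-2).
Inflection points = 3*13*(13-2) = 3*13*11 = 429

429


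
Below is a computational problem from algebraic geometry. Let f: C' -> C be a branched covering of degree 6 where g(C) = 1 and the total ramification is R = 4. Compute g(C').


Riemann-Hurwitz formula: 2g' - 2 = d(2g - 2) + R
Given: d = 6, g = 1, R = 4
2g' - 2 = 6*(2*1 - 2) + 4
2g' - 2 = 6*0 + 4
2g' - 2 = 0 + 4 = 4
2g' = 6
g' = 3

3


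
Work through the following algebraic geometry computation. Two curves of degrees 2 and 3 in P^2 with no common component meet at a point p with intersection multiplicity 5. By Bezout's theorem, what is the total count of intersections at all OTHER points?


By Bezout's theorem, the total intersection number is d1 * d2.
Total = 2 * 3 = 6
Intersection multiplicity at p = 5
Remaining intersections = 6 - 5 = 1

1


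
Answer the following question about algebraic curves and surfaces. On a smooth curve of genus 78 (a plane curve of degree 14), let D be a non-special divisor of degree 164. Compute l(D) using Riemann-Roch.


First, compute the genus of a smooth plane curve of degree 14:
g = (d-1)(d-2)/2 = (14-1)(14-2)/2 = 78
For a non-special divisor D (i.e., h^1(D) = 0), Riemann-Roch gives:
l(D) = deg(D) - g + 1
Since deg(D) = 164 >= 2g - 1 = 155, D is non-special.
l(D) = 164 - 78 + 1 = 87

87


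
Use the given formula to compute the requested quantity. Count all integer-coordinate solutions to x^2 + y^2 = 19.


Systematically check integer values of x where x^2 <= 19.
For each valid x, check if 19 - x^2 is a perfect square.
Total integer solutions found: 0

0


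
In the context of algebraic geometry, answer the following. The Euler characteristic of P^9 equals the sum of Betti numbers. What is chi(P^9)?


The complex projective space P^9 has one cell in each even real dimension 0, 2, ..., 18.
The cohomology groups are H^{2k}(P^9) = Z for k = 0,...,9, and 0 otherwise.
Euler characteristic = sum of Betti numbers = 1 per even-dimensional cohomology group.
chi(P^9) = 9 + 1 = 10

10


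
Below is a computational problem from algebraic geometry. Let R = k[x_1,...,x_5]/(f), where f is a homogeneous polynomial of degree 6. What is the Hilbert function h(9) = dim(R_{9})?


For R = k[x_1,...,x_n]/(f) with f homogeneous of degree e:
The Hilbert series is (1 - t^e)/(1 - t)^n.
So h(d) = C(d+n-1, n-1) - C(d-e+n-1, n-1) for d >= e.
With n=5, e=6, d=9:
C(9+5-1, 5-1) = C(13, 4) = 715
C(9-6+5-1, 5-1) = C(7, 4) = 35
h(9) = 715 - 35 = 680

680


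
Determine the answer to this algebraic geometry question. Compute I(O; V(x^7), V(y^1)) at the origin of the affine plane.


The intersection multiplicity of V(x^a) and V(y^b) at the origin is:
I(O; V(x^7), V(y^1)) = dim_k(k[x,y]/(x^7, y^1))
A basis for k[x,y]/(x^7, y^1) is the set of monomials x^i * y^j
where 0 <= i < 7 and 0 <= j < 1.
The number of such monomials is 7 * 1 = 7

7


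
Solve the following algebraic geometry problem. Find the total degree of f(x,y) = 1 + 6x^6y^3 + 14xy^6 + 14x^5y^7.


Examine each term for its total degree (sum of exponents).
  Term '1' has total degree 0+0 = 0.
  Term '6x^6y^3' has total degree 6+3 = 9.
  Term '14xy^6' has total degree 1+6 = 7.
  Term '14x^5y^7' has total degree 5+7 = 12.
The maximum total degree among all terms is 12.

12


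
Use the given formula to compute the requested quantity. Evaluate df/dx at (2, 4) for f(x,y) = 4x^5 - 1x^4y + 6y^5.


df/dx = 5*4*x^4 + 4*(-1)*x^3*y
At (2,4): 5*4*2^4 + 4*(-1)*2^3*4
= 320 - 128
= 192

192


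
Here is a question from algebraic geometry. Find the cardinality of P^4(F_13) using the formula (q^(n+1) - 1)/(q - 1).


P^4(F_13) has (q^(n+1) - 1)/(q - 1) points.
= 13^4 + 13^3 + 13^2 + 13^1 + 13^0
= 28561 + 2197 + 169 + 13 + 1
= 30941

30941


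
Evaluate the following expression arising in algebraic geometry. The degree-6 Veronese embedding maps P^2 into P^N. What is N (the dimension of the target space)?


The Veronese embedding v_d: P^n -> P^N maps each point to all
degree-d monomials in n+1 homogeneous coordinates.
N = C(n+d, d) - 1
N = C(2+6, 6) - 1
N = C(8, 6) - 1
C(8, 6) = 28
N = 28 - 1 = 27

27


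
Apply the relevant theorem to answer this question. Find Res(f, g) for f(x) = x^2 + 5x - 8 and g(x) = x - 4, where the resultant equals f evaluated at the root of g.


For Res(f, x - c), we evaluate f at x = c.
f(4) = 4^2 + 5*4 - 8
= 16 + 20 - 8
= 36 - 8 = 28
Res(f, g) = 28

28


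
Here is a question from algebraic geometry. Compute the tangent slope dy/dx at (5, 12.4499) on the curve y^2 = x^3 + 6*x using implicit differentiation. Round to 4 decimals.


Using implicit differentiation of y^2 = x^3 + 6*x:
2y * dy/dx = 3x^2 + 6
dy/dx = (3x^2 + 6)/(2y)
Numerator: 3*5^2 + 6 = 81
Denominator: 2*12.4499 = 24.8998
dy/dx = 81/24.8998 = 3.2530

3.2530


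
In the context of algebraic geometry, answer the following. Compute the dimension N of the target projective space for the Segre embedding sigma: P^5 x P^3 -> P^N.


The Segre embedding maps P^m x P^n into P^N via
all products of coordinates from each factor.
N = (m+1)(n+1) - 1
N = (5+1)(3+1) - 1
N = 6*4 - 1
N = 24 - 1 = 23

23


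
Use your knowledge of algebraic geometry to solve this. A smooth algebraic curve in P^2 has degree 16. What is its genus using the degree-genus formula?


Using the genus formula for smooth plane curves:
g = (d-1)(d-2)/2
g = (16-1)(16-2)/2
g = 15*14/2
g = 210/2 = 105

105


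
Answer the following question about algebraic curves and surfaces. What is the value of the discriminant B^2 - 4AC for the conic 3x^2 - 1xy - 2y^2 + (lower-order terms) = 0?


The discriminant of a conic Ax^2 + Bxy + Cy^2 + ... = 0 is B^2 - 4AC.
B^2 = (-1)^2 = 1
4AC = 4*3*(-2) = -24
Discriminant = 1 + 24 = 25

25


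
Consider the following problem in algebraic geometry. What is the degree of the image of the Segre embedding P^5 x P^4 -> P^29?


The degree of the Segre variety P^5 x P^4 is C(m+n, m).
= C(9, 5)
= 126

126


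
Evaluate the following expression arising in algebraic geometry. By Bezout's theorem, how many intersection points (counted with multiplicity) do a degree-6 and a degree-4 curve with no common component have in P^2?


Bezout's theorem states the intersection count equals the product of degrees.
Intersection count = 6 * 4 = 24

24


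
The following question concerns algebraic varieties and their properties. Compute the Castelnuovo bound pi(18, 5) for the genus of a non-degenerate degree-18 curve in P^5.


Castelnuovo's bound: write d - 1 = m(r-1) + epsilon with 0 <= epsilon < r-1.
d - 1 = 18 - 1 = 17
r - 1 = 5 - 1 = 4
17 = 4*4 + 1, so m = 4, epsilon = 1
pi(d, r) = m(m-1)(r-1)/2 + m*epsilon
= 4*3*4/2 + 4*1
= 48/2 + 4
= 24 + 4 = 28

28


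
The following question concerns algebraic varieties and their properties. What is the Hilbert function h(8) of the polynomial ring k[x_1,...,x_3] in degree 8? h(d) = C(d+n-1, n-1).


The Hilbert function for the polynomial ring in 3 variables is:
h(d) = C(d+n-1, n-1)
h(8) = C(8+3-1, 3-1) = C(10, 2)
= 10! / (2! * 8!)
= 45

45


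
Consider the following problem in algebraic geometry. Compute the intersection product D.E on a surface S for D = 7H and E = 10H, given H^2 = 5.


Using bilinearity of the intersection pairing on a surface S:
(aH).(bH) = ab * (H.H)
We have H^2 = 5.
D.E = (7H).(10H) = 7*10*5
= 70*5
= 350

350


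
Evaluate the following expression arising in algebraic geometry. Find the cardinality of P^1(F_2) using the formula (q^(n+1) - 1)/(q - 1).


P^1(F_2) has (q^(n+1) - 1)/(q - 1) points.
= 2^1 + 2^0
= 2 + 1
= 3

3


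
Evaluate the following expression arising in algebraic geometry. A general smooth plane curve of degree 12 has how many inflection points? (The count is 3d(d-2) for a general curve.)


For a general smooth plane curve C of degree d, the inflection points are
the intersection of C with its Hessian curve, which has degree 3(d-2).
By Bezout, the total intersection number is d * 3(d-2) = 12 * 30 = 360.
For a general curve every flex is ordinary, so each contributes
multiplicity 1 to C·Hess(C), and the number of distinct inflection
points is 3d(d-2).
Inflection points = 3*12*(12-2) = 3*12*10 = 360

360


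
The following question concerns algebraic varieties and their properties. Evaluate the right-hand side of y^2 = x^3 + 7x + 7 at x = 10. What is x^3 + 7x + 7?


Compute x^3 + 7x + 7 at x = 10:
x^3 = 10^3 = 1000
7*x = 7*10 = 70
Sum: 1000 + 70 + 7 = 1077

1077


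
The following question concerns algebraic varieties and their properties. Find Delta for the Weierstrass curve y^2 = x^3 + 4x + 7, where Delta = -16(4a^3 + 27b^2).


Compute each component:
4a^3 = 4*4^3 = 4*64 = 256
27b^2 = 27*7^2 = 27*49 = 1323
4a^3 + 27b^2 = 256 + 1323 = 1579
Delta = -16*1579 = -25264

-25264


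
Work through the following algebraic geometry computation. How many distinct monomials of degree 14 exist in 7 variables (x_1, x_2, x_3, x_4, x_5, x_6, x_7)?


The number of degree-14 monomials in 7 variables is C(d+n-1, n-1).
= C(14+7-1, 7-1) = C(20, 6)
= 38760

38760


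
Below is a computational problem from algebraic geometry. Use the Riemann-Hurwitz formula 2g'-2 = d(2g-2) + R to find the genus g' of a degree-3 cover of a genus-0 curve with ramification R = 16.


Riemann-Hurwitz formula: 2g' - 2 = d(2g - 2) + R
Given: d = 3, g = 0, R = 16
2g' - 2 = 3*(2*0 - 2) + 16
2g' - 2 = 3*(-2) + 16
2g' - 2 = -6 + 16 = 10
2g' = 12
g' = 6

6


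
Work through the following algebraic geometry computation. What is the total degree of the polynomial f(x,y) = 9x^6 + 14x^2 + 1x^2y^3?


Examine each term for its total degree (sum of exponents).
  Term '9x^6' has total degree 6+0 = 6.
  Term '14x^2' has total degree 2+0 = 2.
  Term '1x^2y^3' has total degree 2+3 = 5.
The maximum total degree among all terms is 6.

6


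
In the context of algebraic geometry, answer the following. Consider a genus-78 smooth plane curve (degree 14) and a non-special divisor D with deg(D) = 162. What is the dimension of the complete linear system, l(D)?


First, compute the genus of a smooth plane curve of degree 14:
g = (d-1)(d-2)/2 = (14-1)(14-2)/2 = 78
For a non-special divisor D (i.e., h^1(D) = 0), Riemann-Roch gives:
l(D) = deg(D) - g + 1
Since deg(D) = 162 >= 2g - 1 = 155, D is non-special.
l(D) = 162 - 78 + 1 = 85

85


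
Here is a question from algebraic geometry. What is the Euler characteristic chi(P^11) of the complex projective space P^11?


The complex projective space P^11 has one cell in each even real dimension 0, 2, ..., 22.
The cohomology groups are H^{2k}(P^11) = Z for k = 0,...,11, and 0 otherwise.
Euler characteristic = sum of Betti numbers = 1 per even-dimensional cohomology group.
chi(P^11) = 11 + 1 = 12

12


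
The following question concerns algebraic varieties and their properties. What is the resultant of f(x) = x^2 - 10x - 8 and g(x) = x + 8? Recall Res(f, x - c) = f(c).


For Res(f, x - c), we evaluate f at x = c.
f(-8) = (-8)^2 - 10*(-8) - 8
= 64 + 80 - 8
= 144 - 8 = 136
Res(f, g) = 136

136


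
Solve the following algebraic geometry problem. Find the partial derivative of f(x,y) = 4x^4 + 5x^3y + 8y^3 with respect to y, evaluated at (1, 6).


df/dy = 5*x^3 + 3*8*y^2
At (1,6): 5*1^3 + 3*8*6^2
= 5 + 864
= 869

869


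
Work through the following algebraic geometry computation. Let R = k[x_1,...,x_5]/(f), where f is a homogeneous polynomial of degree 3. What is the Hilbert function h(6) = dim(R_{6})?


For R = k[x_1,...,x_n]/(f) with f homogeneous of degree e:
The Hilbert series is (1 - t^e)/(1 - t)^n.
So h(d) = C(d+n-1, n-1) - C(d-e+n-1, n-1) for d >= e.
With n=5, e=3, d=6:
C(6+5-1, 5-1) = C(10, 4) = 210
C(6-3+5-1, 5-1) = C(7, 4) = 35
h(6) = 210 - 35 = 175

175
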